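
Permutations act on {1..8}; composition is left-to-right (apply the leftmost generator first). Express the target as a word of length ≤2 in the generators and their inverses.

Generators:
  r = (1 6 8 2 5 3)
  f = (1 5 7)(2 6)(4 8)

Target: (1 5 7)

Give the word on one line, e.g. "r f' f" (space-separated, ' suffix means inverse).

f' f'

  after f': (1 7 5)(2 6)(4 8)
  after f': (1 5 7)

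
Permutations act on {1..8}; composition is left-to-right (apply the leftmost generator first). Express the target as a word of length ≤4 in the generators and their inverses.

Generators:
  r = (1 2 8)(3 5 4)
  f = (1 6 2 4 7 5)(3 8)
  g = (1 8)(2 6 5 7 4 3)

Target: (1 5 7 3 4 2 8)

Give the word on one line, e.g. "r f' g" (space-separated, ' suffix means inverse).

f' f' g'

  after f': (1 5 7 4 2 6)(3 8)
  after f': (1 7 2)(4 6 5)
  after g': (1 5 7 3 4 2 8)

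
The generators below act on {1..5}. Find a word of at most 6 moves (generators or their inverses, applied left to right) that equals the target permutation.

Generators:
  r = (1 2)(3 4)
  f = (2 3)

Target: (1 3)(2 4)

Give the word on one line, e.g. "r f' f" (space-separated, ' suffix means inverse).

  after r: (1 2)(3 4)
  after f: (1 3 4 2)
  after r': (1 4)
  after f': (1 4)(2 3)
  after r: (1 3)(2 4)

r f r' f' r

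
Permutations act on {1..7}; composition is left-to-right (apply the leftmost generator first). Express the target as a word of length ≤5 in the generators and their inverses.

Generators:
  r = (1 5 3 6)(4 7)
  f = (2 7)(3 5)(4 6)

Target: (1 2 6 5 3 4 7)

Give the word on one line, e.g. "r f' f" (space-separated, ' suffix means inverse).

r' f' r f

  after r': (1 6 3 5)(4 7)
  after f': (1 4 2 7 6 5)
  after r: (1 7)(2 4)(3 6)
  after f: (1 2 6 5 3 4 7)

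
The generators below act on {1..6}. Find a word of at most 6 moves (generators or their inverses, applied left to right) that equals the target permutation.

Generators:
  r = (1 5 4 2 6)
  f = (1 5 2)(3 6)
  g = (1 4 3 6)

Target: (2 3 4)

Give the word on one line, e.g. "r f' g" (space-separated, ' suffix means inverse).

  after f': (1 2 5)(3 6)
  after g: (1 2 5 4 3)
  after f: (3 5 4 6)
  after r: (1 5 2 6 3 4)
  after f': (2 3 4)

f' g f r f'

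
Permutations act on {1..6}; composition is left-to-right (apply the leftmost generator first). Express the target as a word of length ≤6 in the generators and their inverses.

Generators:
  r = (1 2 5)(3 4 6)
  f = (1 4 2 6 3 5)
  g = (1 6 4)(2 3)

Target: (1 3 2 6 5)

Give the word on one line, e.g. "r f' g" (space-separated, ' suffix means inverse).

r' f r' f'

  after r': (1 5 2)(3 6 4)
  after f: (2 4 5 6)
  after r': (1 5 4 2 3 6)
  after f': (1 3 2 6 5)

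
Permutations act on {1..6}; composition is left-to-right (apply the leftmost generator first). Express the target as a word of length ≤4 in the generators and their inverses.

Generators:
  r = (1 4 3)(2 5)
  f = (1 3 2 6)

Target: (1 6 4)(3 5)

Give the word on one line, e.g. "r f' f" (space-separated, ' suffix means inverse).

  after f: (1 3 2 6)
  after r: (2 6 4 3 5)
  after f': (1 6 4)(3 5)

f r f'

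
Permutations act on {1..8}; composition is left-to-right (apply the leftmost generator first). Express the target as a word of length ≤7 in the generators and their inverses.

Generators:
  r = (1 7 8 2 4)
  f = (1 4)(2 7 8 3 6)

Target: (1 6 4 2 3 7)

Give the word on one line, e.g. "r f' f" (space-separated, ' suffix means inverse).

r' f f r' f'

  after r': (1 4 2 8 7)
  after f: (2 3 6)(4 7)
  after f: (1 4 8 3 2 6 7)
  after r': (1 2 6)(3 8)(4 7)
  after f': (1 6 4 2 3 7)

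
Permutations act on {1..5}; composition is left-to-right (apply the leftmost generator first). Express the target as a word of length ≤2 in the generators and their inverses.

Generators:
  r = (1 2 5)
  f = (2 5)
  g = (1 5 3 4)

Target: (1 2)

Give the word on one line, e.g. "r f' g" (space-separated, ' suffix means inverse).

  after f: (2 5)
  after r: (1 2)

f r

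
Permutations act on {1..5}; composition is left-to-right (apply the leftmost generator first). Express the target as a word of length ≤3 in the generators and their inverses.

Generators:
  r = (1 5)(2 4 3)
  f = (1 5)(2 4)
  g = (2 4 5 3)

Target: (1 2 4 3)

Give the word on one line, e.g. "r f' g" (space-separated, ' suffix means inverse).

f' g' f

  after f': (1 5)(2 4)
  after g': (1 4 3 5)
  after f: (1 2 4 3)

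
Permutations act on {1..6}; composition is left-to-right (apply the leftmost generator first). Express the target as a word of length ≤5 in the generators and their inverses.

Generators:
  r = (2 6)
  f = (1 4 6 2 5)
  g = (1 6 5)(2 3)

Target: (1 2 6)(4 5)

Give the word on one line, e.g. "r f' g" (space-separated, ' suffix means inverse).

  after f': (1 5 2 6 4)
  after r: (1 5 6 4)
  after f': (1 2 6)(4 5)

f' r f'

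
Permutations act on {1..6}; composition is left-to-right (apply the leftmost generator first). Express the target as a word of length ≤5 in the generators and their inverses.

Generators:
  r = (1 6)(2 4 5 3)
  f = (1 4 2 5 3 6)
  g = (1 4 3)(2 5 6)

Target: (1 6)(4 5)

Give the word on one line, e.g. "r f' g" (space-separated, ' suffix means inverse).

  after r': (1 6)(2 3 5 4)
  after f: (2 6 4 5)
  after f: (1 4 3 6 2)
  after g': (2 3 5)
  after r: (1 6)(4 5)

r' f f g' r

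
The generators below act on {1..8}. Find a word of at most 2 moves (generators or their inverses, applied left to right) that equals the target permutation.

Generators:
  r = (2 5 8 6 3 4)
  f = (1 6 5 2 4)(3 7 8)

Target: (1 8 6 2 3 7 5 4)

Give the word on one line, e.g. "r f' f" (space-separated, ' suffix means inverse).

f r'

  after f: (1 6 5 2 4)(3 7 8)
  after r': (1 8 6 2 3 7 5 4)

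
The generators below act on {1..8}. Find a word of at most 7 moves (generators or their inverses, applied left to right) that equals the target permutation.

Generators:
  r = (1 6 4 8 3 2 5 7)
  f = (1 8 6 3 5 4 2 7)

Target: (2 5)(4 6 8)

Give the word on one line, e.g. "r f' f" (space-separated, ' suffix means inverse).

r' r' f r f'

  after r': (1 7 5 2 3 8 4 6)
  after r': (1 5 3 4)(2 8 6 7)
  after f: (1 4 8 3 2 6)
  after r: (1 8 2 4 3 5 7)
  after f': (2 5)(4 6 8)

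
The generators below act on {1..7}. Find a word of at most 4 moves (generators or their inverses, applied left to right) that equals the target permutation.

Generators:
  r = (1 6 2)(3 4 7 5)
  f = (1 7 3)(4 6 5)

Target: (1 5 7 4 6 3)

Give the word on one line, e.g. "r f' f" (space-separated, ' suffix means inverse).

  after f: (1 7 3)(4 6 5)
  after r': (1 4)(2 6 7 5 3)
  after r': (1 3 6 4 2)
  after r': (1 5 7 4 6 3)

f r' r' r'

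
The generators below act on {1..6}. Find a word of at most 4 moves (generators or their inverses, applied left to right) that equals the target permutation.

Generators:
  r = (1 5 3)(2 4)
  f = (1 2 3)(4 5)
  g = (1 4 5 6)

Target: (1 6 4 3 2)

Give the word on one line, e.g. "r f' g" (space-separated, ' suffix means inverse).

  after g': (1 6 5 4)
  after f': (1 6 4 3 2)

g' f'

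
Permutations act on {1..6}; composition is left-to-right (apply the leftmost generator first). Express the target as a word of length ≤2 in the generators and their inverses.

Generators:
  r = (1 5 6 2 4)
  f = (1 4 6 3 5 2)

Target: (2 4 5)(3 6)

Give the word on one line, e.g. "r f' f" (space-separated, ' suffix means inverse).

r' f'

  after r': (1 4 2 6 5)
  after f': (2 4 5)(3 6)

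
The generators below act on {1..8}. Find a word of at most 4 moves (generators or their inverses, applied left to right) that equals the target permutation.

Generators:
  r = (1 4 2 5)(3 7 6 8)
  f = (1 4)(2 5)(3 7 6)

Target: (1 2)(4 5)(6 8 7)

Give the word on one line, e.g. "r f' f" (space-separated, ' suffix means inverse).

  after f: (1 4)(2 5)(3 7 6)
  after f: (3 6 7)
  after r: (1 4 2 5)(3 8)
  after r: (1 2)(4 5)(6 8 7)

f f r r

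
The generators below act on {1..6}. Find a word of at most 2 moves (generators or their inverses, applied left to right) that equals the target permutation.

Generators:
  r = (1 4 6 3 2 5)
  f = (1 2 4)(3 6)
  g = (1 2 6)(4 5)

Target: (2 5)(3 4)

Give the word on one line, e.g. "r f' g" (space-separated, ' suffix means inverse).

f' r'

  after f': (1 4 2)(3 6)
  after r': (2 5)(3 4)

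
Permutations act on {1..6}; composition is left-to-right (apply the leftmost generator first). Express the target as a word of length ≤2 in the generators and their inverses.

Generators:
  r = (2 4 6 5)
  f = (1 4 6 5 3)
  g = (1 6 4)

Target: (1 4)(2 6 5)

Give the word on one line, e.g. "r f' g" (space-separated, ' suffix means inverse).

  after r: (2 4 6 5)
  after g': (1 4)(2 6 5)

r g'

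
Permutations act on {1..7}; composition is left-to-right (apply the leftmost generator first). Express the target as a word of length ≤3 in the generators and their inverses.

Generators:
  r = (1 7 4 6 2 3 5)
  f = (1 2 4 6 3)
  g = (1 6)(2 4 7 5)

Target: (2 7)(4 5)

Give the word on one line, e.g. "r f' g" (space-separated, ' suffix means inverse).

g' g'

  after g': (1 6)(2 5 7 4)
  after g': (2 7)(4 5)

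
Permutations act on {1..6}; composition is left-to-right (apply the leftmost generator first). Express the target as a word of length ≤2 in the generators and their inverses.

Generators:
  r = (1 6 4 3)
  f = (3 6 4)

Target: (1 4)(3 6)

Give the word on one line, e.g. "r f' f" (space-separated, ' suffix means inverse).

r r

  after r: (1 6 4 3)
  after r: (1 4)(3 6)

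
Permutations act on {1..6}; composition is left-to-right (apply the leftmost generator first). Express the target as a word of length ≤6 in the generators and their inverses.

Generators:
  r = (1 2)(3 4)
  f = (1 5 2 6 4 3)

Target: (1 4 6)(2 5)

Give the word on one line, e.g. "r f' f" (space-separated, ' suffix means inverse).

  after f': (1 3 4 6 2 5)
  after r: (1 4 6)(2 5)
  after r: (1 3 4 6 2 5)
  after r: (1 4 6)(2 5)

f' r r r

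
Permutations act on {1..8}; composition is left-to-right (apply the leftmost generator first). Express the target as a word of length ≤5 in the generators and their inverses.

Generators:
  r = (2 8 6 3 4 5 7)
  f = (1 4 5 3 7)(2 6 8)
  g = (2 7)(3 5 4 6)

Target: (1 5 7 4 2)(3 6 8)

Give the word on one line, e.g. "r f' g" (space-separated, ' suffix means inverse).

  after r': (2 7 5 4 3 6 8)
  after f: (1 4 7 3 8 6 2)
  after r: (1 5 7 4 2)(3 6 8)

r' f r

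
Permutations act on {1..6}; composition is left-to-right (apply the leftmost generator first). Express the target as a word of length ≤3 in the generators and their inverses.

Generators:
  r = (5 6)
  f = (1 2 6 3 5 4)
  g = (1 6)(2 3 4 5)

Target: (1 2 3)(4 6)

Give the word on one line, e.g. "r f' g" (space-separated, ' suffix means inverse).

g' f'

  after g': (1 6)(2 5 4 3)
  after f': (1 2 3)(4 6)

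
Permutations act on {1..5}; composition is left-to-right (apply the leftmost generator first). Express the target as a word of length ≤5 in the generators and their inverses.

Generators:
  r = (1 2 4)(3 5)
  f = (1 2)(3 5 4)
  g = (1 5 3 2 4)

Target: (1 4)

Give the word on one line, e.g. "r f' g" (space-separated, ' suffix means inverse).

  after g': (1 4 2 3 5)
  after g': (1 2 5 4 3)
  after f: (2 4 5 3)
  after g': (1 4)

g' g' f g'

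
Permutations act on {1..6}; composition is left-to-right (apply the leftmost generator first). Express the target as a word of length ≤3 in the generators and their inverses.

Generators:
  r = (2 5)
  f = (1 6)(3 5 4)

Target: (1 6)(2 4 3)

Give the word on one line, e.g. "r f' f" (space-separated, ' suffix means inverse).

  after r': (2 5)
  after f: (1 6)(2 4 3 5)
  after r: (1 6)(2 4 3)

r' f r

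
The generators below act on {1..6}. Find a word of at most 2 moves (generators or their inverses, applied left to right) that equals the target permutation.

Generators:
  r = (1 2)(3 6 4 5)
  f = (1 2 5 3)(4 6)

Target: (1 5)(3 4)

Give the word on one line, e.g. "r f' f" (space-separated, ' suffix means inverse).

f' r'

  after f': (1 3 5 2)(4 6)
  after r': (1 5)(3 4)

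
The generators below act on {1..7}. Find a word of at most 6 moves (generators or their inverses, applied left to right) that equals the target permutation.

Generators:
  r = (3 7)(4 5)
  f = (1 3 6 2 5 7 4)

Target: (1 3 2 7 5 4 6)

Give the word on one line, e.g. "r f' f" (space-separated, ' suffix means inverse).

  after r': (3 7)(4 5)
  after f': (1 4 2 6 3 5 7)
  after f': (1 7 4 6)(2 3)
  after r': (1 3 2 7 5 4 6)

r' f' f' r'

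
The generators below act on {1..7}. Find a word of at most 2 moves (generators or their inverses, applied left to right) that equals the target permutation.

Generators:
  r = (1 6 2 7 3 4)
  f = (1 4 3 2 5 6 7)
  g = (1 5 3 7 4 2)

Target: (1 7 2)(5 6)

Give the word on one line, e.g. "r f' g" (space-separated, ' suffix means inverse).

r f

  after r: (1 6 2 7 3 4)
  after f: (1 7 2)(5 6)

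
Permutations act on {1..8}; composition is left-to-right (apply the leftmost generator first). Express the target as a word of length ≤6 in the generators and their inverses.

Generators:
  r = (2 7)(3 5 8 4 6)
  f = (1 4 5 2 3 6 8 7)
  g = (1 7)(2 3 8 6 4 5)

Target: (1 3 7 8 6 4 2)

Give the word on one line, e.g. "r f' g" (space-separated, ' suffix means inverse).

  after g': (1 7)(2 5 4 6 8 3)
  after g': (2 4 8)(3 5 6)
  after f': (1 7 8 5 3 4 6 2)
  after f': (1 8 4 3)(2 7 6 5)
  after g': (1 3 7 8 6 4 2)

g' g' f' f' g'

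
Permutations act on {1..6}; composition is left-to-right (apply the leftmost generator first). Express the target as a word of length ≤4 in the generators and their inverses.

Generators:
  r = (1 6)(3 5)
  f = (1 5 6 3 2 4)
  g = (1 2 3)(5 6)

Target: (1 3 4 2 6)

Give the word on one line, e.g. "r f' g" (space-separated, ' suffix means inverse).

  after g: (1 2 3)(5 6)
  after f': (1 3 4 2 6)

g f'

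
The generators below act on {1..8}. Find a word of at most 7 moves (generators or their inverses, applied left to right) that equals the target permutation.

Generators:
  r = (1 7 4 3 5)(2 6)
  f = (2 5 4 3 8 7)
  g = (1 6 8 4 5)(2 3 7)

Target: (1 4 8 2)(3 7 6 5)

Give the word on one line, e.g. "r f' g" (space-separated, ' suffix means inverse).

  after g': (1 5 4 8 6)(2 7 3)
  after f': (1 2 8 6)(3 7 4)
  after g': (1 7 8)(2 6 5 4)
  after g': (1 3 2)(4 7 6)(5 8)
  after f': (1 4 8 2)(3 7 6 5)

g' f' g' g' f'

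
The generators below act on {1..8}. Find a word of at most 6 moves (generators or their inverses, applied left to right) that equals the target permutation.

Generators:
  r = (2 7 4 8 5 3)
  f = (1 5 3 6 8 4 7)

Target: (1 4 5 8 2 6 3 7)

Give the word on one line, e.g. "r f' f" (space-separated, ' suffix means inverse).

r f' r f' r'

  after r: (2 7 4 8 5 3)
  after f': (1 7 8)(2 4 6 3)
  after r: (1 4 6 2 8)(3 7 5)
  after f': (1 8 7)(2 6)(3 4)
  after r': (1 4 5 8 2 6 3 7)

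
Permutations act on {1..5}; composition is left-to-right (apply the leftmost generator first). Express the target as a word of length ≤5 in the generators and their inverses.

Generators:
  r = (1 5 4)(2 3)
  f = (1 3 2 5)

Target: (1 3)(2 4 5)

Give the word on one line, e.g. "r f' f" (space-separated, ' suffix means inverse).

  after f': (1 5 2 3)
  after f': (1 2)(3 5)
  after r': (1 3)(2 4 5)

f' f' r'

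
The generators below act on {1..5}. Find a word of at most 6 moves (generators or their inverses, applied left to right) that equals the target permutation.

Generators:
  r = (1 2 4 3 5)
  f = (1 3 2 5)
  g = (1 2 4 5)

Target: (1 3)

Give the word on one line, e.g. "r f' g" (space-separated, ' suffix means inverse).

r' f' g r' f'

  after r': (1 5 3 4 2)
  after f': (1 2 5)(3 4)
  after g: (1 4 3 5 2)
  after r': (1 2 5)
  after f': (1 3)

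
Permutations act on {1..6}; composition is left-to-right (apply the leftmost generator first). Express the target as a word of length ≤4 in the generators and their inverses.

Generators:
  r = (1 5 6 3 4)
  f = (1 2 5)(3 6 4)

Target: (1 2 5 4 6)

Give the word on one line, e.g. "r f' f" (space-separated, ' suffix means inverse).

r f' r

  after r: (1 5 6 3 4)
  after f': (1 2)(3 6 4 5)
  after r: (1 2 5 4 6)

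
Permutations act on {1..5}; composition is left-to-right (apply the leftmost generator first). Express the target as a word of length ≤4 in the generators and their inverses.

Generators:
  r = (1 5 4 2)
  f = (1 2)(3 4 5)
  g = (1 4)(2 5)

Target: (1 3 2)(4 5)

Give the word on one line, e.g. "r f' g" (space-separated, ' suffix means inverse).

  after g: (1 4)(2 5)
  after f': (1 3 5)(2 4)
  after g': (1 3 2)(4 5)

g f' g'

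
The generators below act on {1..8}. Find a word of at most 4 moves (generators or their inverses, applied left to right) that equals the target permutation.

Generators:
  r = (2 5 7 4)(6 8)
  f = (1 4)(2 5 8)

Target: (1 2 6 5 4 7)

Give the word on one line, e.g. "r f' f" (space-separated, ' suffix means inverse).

r f r

  after r: (2 5 7 4)(6 8)
  after f: (1 4 5 7)(2 8 6)
  after r: (1 2 6 5 4 7)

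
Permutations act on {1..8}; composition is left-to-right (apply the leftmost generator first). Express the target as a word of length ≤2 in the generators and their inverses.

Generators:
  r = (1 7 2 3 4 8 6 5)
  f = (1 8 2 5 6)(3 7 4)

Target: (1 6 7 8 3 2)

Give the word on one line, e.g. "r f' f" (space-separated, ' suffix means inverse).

  after f: (1 8 2 5 6)(3 7 4)
  after r: (1 6 7 8 3 2)

f r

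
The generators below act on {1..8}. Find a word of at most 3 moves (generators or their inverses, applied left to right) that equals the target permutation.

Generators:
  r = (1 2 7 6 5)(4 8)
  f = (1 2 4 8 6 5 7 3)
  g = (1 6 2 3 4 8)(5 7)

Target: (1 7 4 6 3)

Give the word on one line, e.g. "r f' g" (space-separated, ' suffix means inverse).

r' f

  after r': (1 5 6 7 2)(4 8)
  after f: (1 7 4 6 3)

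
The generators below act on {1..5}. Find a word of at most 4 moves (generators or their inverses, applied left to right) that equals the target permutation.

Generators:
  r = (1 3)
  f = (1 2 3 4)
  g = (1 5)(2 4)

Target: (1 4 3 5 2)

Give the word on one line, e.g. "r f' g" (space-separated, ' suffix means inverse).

r' g' f

  after r': (1 3)
  after g': (1 3 5)(2 4)
  after f: (1 4 3 5 2)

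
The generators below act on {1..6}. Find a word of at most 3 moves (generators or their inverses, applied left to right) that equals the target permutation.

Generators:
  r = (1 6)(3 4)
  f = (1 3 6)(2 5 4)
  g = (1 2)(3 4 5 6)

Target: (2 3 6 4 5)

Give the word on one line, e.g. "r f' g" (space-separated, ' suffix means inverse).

  after f': (1 6 3)(2 4 5)
  after r': (2 3 6 4 5)

f' r'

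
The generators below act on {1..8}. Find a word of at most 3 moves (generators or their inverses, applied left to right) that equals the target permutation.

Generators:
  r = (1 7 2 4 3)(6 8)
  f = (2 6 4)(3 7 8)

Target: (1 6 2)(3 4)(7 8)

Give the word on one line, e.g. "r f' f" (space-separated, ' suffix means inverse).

  after r': (1 3 4 2 7)(6 8)
  after r': (1 4 7 3 2)
  after f': (1 6 2)(3 4)(7 8)

r' r' f'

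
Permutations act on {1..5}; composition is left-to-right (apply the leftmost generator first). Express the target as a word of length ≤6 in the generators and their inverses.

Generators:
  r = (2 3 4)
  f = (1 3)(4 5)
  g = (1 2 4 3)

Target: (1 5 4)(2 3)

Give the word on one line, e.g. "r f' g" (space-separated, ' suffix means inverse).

r' f' r f g

  after r': (2 4 3)
  after f': (1 3 2 5 4)
  after r: (1 4)(2 5)
  after f: (1 5 2 4 3)
  after g: (1 5 4)(2 3)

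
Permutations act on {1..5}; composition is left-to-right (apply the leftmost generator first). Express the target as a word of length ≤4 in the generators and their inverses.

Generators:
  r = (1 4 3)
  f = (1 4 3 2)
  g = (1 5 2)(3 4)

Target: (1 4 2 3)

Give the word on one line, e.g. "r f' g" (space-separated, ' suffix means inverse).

r f r r

  after r: (1 4 3)
  after f: (1 3 4 2)
  after r: (2 4)
  after r: (1 4 2 3)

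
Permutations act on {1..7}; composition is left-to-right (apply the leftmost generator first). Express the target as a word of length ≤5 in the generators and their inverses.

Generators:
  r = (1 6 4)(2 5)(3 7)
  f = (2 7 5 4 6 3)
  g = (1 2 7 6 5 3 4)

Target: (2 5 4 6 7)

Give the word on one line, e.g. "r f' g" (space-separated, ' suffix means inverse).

f' r r g f'

  after f': (2 3 6 4 5 7)
  after r: (1 6)(2 7 5 3 4)
  after r: (1 4 5 7 2 3)
  after g: (2 4 3)(5 6)
  after f': (2 5 4 6 7)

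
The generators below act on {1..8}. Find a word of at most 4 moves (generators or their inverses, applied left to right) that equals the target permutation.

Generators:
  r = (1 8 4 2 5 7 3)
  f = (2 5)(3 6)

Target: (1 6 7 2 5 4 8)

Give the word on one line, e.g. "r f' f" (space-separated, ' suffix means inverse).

  after f': (2 5)(3 6)
  after r': (1 3 6 7 5 4 8)
  after f': (1 6 7 2 5 4 8)

f' r' f'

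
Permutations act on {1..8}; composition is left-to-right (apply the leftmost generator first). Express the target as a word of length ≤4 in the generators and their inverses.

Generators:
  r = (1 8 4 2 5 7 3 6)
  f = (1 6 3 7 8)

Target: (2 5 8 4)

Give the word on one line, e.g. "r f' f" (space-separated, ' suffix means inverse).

r f

  after r: (1 8 4 2 5 7 3 6)
  after f: (2 5 8 4)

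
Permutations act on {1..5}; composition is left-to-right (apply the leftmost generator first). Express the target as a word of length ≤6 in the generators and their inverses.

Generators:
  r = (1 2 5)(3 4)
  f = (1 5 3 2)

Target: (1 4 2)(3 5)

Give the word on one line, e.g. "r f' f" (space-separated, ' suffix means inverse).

  after r': (1 5 2)(3 4)
  after r': (1 2 5)
  after f': (1 3 5 2)
  after r: (1 4 3)
  after f: (1 4 2)(3 5)

r' r' f' r f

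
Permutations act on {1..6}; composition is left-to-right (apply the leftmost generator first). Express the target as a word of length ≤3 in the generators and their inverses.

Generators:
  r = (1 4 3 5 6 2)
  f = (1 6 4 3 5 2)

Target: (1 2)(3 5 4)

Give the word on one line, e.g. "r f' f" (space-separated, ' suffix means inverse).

f r' f

  after f: (1 6 4 3 5 2)
  after r': (1 5 6)
  after f: (1 2)(3 5 4)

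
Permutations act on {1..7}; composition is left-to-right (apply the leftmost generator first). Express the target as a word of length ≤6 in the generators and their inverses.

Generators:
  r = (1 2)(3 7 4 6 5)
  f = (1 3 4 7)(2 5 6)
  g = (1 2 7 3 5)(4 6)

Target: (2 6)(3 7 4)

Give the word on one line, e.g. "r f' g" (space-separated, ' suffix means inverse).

  after f': (1 7 4 3)(2 6 5)
  after r: (1 4 7 6 3 2 5)
  after g': (1 6 7 4 2 3)
  after f: (1 2 4 5 6)
  after r: (2 6)(3 7 4)

f' r g' f r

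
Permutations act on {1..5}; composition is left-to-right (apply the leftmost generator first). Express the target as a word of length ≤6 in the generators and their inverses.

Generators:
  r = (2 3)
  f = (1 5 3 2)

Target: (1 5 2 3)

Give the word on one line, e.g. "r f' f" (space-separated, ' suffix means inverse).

  after f': (1 2 3 5)
  after r': (1 3 5)
  after f: (1 2)
  after f: (2 5 3)
  after f: (1 5 2 3)

f' r' f f f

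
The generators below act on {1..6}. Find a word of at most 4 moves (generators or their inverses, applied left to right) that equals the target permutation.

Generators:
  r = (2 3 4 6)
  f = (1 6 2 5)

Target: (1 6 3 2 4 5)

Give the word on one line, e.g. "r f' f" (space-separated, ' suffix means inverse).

  after r': (2 6 4 3)
  after r': (2 4)(3 6)
  after f: (1 6 3 2 4 5)

r' r' f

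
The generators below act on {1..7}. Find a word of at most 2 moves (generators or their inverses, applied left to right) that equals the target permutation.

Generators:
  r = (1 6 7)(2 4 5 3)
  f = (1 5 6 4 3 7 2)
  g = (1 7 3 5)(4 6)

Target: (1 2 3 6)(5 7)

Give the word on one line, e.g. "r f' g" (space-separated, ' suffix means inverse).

  after f': (1 2 7 3 4 6 5)
  after g: (1 2 3 6)(5 7)

f' g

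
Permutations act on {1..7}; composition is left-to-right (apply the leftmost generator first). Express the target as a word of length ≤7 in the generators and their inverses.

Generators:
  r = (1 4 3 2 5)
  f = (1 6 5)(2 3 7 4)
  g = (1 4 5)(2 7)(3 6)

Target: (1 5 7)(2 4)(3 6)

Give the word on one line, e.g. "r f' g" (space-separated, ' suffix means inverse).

  after f': (1 5 6)(2 4 7 3)
  after g: (2 5 3 7 6 4)
  after f': (1 5 2 6 7)
  after g: (2 3 6)(4 5 7)
  after r': (1 5 7)(2 4)(3 6)

f' g f' g r'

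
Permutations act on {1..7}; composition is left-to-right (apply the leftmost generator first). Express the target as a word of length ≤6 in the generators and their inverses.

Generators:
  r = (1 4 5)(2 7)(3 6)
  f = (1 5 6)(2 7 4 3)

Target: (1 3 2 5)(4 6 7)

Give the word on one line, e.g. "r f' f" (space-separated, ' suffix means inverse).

  after f: (1 5 6)(2 7 4 3)
  after r': (1 4 6 5 3 7)
  after f': (1 7 6)(2 3)(4 5)
  after r: (1 2 6 4)(3 7)
  after f': (1 3 2 5)(4 6 7)

f r' f' r f'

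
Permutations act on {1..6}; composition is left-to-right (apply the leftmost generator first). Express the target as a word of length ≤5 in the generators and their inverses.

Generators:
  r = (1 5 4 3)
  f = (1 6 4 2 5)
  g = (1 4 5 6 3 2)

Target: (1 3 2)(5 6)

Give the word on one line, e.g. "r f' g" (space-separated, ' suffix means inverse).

  after f': (1 5 2 4 6)
  after r': (2 5)(3 4 6)
  after g': (1 2 4 5 3)
  after g': (1 3 2)(5 6)

f' r' g' g'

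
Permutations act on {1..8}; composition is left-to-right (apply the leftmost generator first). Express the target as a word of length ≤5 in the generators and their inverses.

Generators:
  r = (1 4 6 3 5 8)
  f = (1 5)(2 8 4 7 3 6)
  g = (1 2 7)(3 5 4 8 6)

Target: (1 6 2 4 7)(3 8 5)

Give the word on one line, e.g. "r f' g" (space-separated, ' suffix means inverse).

r' f' g f r'

  after r': (1 8 5 3 6 4)
  after f': (1 2 6 8)(4 5 7)
  after g: (1 7 8 2 3 5)
  after f: (1 3)(2 6)(4 7)
  after r': (1 6 2 4 7)(3 8 5)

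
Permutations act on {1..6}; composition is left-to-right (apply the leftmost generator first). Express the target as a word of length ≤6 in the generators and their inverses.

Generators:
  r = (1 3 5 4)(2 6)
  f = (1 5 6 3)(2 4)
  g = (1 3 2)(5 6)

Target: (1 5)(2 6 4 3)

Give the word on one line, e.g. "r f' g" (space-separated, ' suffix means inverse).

  after f': (1 3 6 5)(2 4)
  after r': (2 5 4 6 3)
  after g: (1 3)(2 6)(4 5)
  after f': (1 6 4)(2 5)
  after g: (1 5)(2 6 4 3)

f' r' g f' g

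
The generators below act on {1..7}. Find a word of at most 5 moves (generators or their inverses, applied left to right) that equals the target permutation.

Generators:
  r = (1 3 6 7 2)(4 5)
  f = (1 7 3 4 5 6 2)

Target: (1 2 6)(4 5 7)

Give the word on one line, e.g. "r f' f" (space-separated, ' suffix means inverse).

  after r': (1 2 7 6 3)(4 5)
  after f': (1 6 7 5 3 2)
  after r': (1 3 7 4 5)
  after r': (2 7 5)(3 6)
  after r': (1 2 6)(4 5 7)

r' f' r' r' r'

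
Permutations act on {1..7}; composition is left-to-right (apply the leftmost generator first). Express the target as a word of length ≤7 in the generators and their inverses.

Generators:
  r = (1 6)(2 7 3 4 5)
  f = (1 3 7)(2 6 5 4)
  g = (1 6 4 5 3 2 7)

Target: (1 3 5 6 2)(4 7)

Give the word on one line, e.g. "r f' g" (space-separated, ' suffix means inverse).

  after g: (1 6 4 5 3 2 7)
  after r: (2 3 7 6 5 4)
  after g: (1 6 3)(4 7)
  after r: (2 7 5)(3 6 4)
  after f: (1 3 5 6 2)(4 7)

g r g r f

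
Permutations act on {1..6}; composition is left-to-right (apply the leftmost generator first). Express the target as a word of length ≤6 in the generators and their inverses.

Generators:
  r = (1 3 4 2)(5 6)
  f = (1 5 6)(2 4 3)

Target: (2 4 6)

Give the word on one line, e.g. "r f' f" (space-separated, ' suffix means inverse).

  after r: (1 3 4 2)(5 6)
  after r: (1 4)(2 3)
  after f: (1 3 4 5 6)
  after r': (2 4 6)

r r f r'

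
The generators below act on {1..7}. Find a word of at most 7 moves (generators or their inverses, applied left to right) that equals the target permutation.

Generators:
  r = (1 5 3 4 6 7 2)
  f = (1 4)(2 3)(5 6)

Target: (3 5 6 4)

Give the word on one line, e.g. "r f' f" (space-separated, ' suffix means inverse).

r' r' r' f' r'

  after r': (1 2 7 6 4 3 5)
  after r': (1 7 4 5 2 6 3)
  after r': (1 6 5 7 3 2 4)
  after f': (1 5 7 2)
  after r': (3 5 6 4)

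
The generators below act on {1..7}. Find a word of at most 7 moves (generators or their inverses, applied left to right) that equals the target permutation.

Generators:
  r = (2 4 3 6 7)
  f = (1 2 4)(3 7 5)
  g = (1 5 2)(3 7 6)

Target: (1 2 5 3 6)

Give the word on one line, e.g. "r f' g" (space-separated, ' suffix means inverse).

  after f: (1 2 4)(3 7 5)
  after g: (2 4 5 7)(3 6)
  after f': (1 4 7)(3 6 5)
  after g': (1 4 3 7 2 5 6)
  after r': (1 2 5 3 6)

f g f' g' r'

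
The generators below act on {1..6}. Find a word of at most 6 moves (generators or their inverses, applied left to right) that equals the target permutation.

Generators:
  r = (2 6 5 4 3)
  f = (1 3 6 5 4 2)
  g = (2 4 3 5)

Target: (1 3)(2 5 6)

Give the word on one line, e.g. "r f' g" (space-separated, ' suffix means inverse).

g' r' g f

  after g': (2 5 3 4)
  after r': (2 6)(3 5 4)
  after g: (2 6 4 5 3)
  after f: (1 3)(2 5 6)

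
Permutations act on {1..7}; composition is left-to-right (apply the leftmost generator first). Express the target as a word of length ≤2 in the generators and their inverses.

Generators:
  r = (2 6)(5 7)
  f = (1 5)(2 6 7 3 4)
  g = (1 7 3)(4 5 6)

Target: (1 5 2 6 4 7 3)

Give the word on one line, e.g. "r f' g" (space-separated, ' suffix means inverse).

  after g: (1 7 3)(4 5 6)
  after r': (1 5 2 6 4 7 3)

g r'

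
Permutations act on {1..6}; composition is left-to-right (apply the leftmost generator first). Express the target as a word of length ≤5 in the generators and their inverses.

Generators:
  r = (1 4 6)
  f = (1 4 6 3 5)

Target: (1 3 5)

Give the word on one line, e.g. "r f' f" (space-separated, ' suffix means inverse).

  after r': (1 6 4)
  after f: (1 3 5)
  after r: (1 3 5 4 6)
  after r: (1 3 5 6 4)
  after r: (1 3 5)

r' f r r r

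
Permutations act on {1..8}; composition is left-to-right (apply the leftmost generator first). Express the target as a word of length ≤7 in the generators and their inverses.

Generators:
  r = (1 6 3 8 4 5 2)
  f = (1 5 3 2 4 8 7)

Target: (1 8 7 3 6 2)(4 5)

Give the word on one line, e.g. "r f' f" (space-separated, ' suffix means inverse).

  after f': (1 7 8 4 2 3 5)
  after r: (1 7 4)(2 8 5 6 3)
  after r: (1 7 5 3)(2 4 6 8)
  after r: (1 7 2 5 8)(3 6 4)
  after f': (1 8 7 3 6 2)(4 5)

f' r r r f'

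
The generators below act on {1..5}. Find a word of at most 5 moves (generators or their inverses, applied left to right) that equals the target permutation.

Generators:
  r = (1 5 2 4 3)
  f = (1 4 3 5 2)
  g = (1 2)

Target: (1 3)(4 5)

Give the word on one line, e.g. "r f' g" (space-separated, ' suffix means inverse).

  after g': (1 2)
  after r: (1 4 3)(2 5)
  after g: (1 4 3 2 5)
  after f: (1 3)(4 5)

g' r g f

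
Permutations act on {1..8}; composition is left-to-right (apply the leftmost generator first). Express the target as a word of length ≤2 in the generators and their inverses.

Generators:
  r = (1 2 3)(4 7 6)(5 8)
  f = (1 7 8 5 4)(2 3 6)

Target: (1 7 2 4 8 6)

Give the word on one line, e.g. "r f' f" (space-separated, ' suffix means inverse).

f' r

  after f': (1 4 5 8 7)(2 6 3)
  after r: (1 7 2 4 8 6)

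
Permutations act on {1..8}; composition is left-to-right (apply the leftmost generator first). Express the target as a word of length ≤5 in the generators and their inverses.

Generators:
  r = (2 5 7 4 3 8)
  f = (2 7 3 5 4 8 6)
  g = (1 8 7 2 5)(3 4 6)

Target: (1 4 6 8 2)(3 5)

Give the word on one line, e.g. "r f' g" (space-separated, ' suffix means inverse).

  after r': (2 8 3 4 7 5)
  after g': (1 5 7 2)(4 8 6)
  after f: (1 4 6 8 2)(3 5)

r' g' f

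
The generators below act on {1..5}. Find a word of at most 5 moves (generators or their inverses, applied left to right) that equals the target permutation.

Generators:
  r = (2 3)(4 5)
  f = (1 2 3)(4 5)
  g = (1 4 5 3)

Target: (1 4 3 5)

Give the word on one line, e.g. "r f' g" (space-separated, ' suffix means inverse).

r f' g g

  after r: (2 3)(4 5)
  after f': (1 3)
  after g: (3 4 5)
  after g: (1 4 3 5)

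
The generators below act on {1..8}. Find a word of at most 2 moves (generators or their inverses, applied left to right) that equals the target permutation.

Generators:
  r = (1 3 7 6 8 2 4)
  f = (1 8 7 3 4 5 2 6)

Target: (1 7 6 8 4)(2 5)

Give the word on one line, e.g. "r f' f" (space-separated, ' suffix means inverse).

f' r'

  after f': (1 6 2 5 4 3 7 8)
  after r': (1 7 6 8 4)(2 5)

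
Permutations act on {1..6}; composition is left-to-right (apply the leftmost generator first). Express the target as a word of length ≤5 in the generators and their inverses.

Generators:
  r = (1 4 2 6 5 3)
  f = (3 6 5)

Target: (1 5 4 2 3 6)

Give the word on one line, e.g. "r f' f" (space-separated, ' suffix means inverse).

r' r' f' f' r'

  after r': (1 3 5 6 2 4)
  after r': (1 5 2)(3 6 4)
  after f': (1 6 4 5 2)
  after f': (1 3 5 2)(4 6)
  after r': (1 5 4 2 3 6)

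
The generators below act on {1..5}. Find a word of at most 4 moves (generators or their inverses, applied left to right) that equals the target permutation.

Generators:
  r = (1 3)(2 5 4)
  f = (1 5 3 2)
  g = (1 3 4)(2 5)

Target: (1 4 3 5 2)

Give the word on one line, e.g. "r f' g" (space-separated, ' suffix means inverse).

r' f g' r

  after r': (1 3)(2 4 5)
  after f: (1 2 4 3 5)
  after g': (1 5 4)(2 3)
  after r: (1 4 3 5 2)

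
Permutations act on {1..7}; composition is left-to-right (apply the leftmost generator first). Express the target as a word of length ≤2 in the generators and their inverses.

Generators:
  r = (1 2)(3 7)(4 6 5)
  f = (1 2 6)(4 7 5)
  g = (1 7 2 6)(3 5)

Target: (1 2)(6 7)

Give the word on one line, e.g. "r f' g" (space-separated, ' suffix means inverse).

g g

  after g: (1 7 2 6)(3 5)
  after g: (1 2)(6 7)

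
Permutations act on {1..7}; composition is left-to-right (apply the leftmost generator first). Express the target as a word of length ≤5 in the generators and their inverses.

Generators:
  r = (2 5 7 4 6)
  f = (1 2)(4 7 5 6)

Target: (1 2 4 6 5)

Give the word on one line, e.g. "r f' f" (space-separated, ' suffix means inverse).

  after f': (1 2)(4 6 5 7)
  after f': (4 5)(6 7)
  after r: (2 5 6 4 7)
  after r: (2 7 5)
  after f': (1 2 4 6 5)

f' f' r r f'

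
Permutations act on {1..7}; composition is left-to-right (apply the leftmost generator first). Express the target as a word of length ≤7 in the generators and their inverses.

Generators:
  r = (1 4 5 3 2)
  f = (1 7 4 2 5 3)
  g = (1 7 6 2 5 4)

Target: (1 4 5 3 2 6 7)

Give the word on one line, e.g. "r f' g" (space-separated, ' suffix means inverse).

r g r g r

  after r: (1 4 5 3 2)
  after g: (2 7 6)(3 5)
  after r: (1 4 5 2 7 6)
  after g: (2 6 7)
  after r: (1 4 5 3 2 6 7)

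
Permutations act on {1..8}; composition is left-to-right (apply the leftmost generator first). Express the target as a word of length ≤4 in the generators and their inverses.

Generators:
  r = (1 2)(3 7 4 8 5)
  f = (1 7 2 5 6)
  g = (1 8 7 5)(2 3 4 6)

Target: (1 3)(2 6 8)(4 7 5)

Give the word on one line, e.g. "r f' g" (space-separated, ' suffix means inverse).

  after g': (1 5 7 8)(2 6 4 3)
  after r: (1 3)(2 6 8)(4 7 5)

g' r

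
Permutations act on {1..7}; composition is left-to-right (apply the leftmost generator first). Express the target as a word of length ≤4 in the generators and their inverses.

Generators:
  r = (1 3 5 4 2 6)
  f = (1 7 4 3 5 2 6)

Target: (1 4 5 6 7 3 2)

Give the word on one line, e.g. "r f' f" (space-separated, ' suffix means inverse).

  after f: (1 7 4 3 5 2 6)
  after f: (1 4 5 6 7 3 2)

f f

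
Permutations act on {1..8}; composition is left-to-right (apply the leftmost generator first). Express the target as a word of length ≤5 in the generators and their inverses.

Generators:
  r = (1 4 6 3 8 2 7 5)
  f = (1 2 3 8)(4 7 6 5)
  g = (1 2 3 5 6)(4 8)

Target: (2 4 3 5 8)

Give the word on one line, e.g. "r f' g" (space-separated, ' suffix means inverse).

  after f': (1 8 3 2)(4 5 6 7)
  after g': (1 4 3)(2 6 7 8)
  after g': (1 8)(2 5 3 6 7 4)
  after f: (2 4 3 5 8)

f' g' g' f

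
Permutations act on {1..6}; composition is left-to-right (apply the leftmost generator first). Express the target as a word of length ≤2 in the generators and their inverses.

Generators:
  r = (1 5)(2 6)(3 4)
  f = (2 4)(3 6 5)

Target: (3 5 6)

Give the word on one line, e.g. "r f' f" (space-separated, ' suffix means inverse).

f f

  after f: (2 4)(3 6 5)
  after f: (3 5 6)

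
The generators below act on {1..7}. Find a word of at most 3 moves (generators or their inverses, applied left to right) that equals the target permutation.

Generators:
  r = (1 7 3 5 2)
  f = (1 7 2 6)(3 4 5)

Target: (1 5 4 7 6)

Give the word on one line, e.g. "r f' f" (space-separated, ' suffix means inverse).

  after f: (1 7 2 6)(3 4 5)
  after r: (1 3 4 2 6 7)
  after f': (1 5 4 7 6)

f r f'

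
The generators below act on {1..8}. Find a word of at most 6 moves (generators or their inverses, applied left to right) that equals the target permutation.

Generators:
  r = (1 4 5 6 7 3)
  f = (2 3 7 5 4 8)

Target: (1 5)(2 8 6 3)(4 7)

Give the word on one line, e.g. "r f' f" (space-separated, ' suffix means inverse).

f' r' r' r' r'

  after f': (2 8 4 5 7 3)
  after r': (1 3 2 8)(5 6)
  after r': (1 7 6 4)(2 8 3)
  after r': (1 6)(2 8 7 5 4 3)
  after r': (1 5)(2 8 6 3)(4 7)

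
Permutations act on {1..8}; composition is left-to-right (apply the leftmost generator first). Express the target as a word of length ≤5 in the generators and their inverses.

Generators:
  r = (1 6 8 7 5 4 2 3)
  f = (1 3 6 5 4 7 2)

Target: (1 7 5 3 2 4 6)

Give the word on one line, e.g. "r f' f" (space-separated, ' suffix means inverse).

  after f: (1 3 6 5 4 7 2)
  after f: (1 6 4 2 3 5 7)
  after f: (1 5 2 6 7 3 4)
  after f: (1 4 3 7 6 2 5)
  after f: (1 7 5 3 2 4 6)

f f f f f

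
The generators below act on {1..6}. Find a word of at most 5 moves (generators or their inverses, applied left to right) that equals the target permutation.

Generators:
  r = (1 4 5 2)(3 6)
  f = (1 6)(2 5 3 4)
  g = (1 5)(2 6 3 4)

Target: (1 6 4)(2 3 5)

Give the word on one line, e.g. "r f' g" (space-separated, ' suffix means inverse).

  after r': (1 2 5 4)(3 6)
  after g': (1 4 5 3 2)
  after f': (1 3 4 2 6)
  after r: (1 6 4)(2 3 5)

r' g' f' r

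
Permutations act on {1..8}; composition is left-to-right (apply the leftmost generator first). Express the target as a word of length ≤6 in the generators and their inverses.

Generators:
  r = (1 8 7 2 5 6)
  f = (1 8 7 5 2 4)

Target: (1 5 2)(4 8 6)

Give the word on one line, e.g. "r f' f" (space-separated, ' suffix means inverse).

  after r: (1 8 7 2 5 6)
  after f': (2 7 5 6 4)
  after r': (1 6 4 7 2 8)
  after r': (1 5 2)(4 8 6)

r f' r' r'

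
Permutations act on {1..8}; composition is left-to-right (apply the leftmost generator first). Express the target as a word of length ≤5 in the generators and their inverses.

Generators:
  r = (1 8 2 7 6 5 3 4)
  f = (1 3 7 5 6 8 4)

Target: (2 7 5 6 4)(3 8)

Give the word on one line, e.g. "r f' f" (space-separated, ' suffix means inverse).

r' r' f' r' f

  after r': (1 4 3 5 6 7 2 8)
  after r': (1 3 6 2)(4 5 7 8)
  after f': (2 4 7 6)(3 5)
  after r': (1 4 2 3 6 8)
  after f: (2 7 5 6 4)(3 8)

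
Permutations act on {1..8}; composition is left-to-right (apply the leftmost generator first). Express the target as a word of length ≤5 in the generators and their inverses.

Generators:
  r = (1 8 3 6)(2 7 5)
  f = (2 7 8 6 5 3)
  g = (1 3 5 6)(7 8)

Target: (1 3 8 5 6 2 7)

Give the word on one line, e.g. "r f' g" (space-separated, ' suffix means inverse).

f' f' r r

  after f': (2 3 5 6 8 7)
  after f': (2 5 8)(3 6 7)
  after r: (1 8 7 6 5 3)
  after r: (1 3 8 5 6 2 7)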